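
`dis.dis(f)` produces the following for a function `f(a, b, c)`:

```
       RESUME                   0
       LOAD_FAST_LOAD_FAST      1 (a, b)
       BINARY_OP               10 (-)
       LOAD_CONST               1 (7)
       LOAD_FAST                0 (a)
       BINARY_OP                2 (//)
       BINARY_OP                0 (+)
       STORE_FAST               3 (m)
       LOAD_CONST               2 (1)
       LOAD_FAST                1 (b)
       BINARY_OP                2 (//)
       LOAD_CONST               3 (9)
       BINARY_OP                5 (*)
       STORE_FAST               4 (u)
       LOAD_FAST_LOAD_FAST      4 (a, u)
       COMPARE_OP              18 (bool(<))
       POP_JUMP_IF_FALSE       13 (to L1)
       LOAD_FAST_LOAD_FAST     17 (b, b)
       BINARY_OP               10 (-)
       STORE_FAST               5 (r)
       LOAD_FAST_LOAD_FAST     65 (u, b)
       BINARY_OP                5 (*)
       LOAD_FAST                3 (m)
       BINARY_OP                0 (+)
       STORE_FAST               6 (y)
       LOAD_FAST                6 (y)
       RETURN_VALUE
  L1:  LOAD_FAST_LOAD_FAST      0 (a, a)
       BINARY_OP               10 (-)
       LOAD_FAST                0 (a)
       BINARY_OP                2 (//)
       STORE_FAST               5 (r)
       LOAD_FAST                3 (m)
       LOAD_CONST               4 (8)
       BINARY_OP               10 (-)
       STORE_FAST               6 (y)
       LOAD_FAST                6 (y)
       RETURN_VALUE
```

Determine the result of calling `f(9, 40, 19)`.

LOAD_FAST_LOAD_FAST a,b → push 9,40. Stack: [9, 40]
BINARY_OP - → 9 - 40 = -31. Stack: [-31]
LOAD_CONST → push 7. Stack: [-31, 7]
LOAD_FAST a → push 9. Stack: [-31, 7, 9]
BINARY_OP // → 7 // 9 = 0. Stack: [-31, 0]
BINARY_OP + → -31 + 0 = -31. Stack: [-31]
STORE_FAST m → m=-31. Stack: []
LOAD_CONST → push 1. Stack: [1]
LOAD_FAST b → push 40. Stack: [1, 40]
BINARY_OP // → 1 // 40 = 0. Stack: [0]
LOAD_CONST → push 9. Stack: [0, 9]
BINARY_OP * → 0 * 9 = 0. Stack: [0]
STORE_FAST u → u=0. Stack: []
LOAD_FAST_LOAD_FAST a,u → push 9,0. Stack: [9, 0]
COMPARE_OP bool(<) → 9 vs 0 = False. Stack: [False]
POP_JUMP_IF_FALSE → pop False; jump. Stack: []
LOAD_FAST_LOAD_FAST a,a → push 9,9. Stack: [9, 9]
BINARY_OP - → 9 - 9 = 0. Stack: [0]
LOAD_FAST a → push 9. Stack: [0, 9]
BINARY_OP // → 0 // 9 = 0. Stack: [0]
STORE_FAST r → r=0. Stack: []
LOAD_FAST m → push -31. Stack: [-31]
LOAD_CONST → push 8. Stack: [-31, 8]
BINARY_OP - → -31 - 8 = -39. Stack: [-39]
STORE_FAST y → y=-39. Stack: []
LOAD_FAST y → push -39. Stack: [-39]
RETURN_VALUE → return -39.

-39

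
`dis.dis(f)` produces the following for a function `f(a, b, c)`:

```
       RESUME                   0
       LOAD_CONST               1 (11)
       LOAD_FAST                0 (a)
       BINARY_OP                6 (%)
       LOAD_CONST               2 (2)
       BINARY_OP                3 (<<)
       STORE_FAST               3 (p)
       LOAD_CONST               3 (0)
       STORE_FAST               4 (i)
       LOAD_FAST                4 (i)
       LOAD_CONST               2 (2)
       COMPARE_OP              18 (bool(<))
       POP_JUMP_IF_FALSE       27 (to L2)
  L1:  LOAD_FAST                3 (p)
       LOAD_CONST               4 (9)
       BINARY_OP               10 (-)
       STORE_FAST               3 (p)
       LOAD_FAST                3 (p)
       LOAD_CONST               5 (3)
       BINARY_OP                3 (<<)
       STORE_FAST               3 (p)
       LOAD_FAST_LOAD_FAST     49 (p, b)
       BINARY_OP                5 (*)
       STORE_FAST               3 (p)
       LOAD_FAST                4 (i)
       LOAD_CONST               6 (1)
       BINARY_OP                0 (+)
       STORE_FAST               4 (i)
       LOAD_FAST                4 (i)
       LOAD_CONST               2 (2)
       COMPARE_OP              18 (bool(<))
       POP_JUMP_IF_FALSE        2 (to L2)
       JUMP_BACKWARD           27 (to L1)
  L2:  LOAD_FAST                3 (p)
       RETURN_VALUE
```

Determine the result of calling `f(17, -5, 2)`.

56360

LOAD_CONST → push 11. Stack: [11]
LOAD_FAST a → push 17. Stack: [11, 17]
BINARY_OP % → 11 % 17 = 11. Stack: [11]
LOAD_CONST → push 2. Stack: [11, 2]
BINARY_OP << → 11 << 2 = 44. Stack: [44]
STORE_FAST p → p=44. Stack: []
LOAD_CONST → push 0. Stack: [0]
STORE_FAST i → i=0. Stack: []
LOAD_FAST i → push 0. Stack: [0]
LOAD_CONST → push 2. Stack: [0, 2]
COMPARE_OP bool(<) → 0 vs 2 = True. Stack: [True]
POP_JUMP_IF_FALSE → pop True; no jump. Stack: []
LOAD_FAST p → push 44. Stack: [44]
LOAD_CONST → push 9. Stack: [44, 9]
BINARY_OP - → 44 - 9 = 35. Stack: [35]
STORE_FAST p → p=35. Stack: []
LOAD_FAST p → push 35. Stack: [35]
LOAD_CONST → push 3. Stack: [35, 3]
BINARY_OP << → 35 << 3 = 280. Stack: [280]
STORE_FAST p → p=280. Stack: []
LOAD_FAST_LOAD_FAST p,b → push 280,-5. Stack: [280, -5]
BINARY_OP * → 280 * -5 = -1400. Stack: [-1400]
STORE_FAST p → p=-1400. Stack: []
LOAD_FAST i → push 0. Stack: [0]
LOAD_CONST → push 1. Stack: [0, 1]
BINARY_OP + → 0 + 1 = 1. Stack: [1]
STORE_FAST i → i=1. Stack: []
LOAD_FAST i → push 1. Stack: [1]
LOAD_CONST → push 2. Stack: [1, 2]
COMPARE_OP bool(<) → 1 vs 2 = True. Stack: [True]
POP_JUMP_IF_FALSE → pop True; no jump. Stack: []
LOAD_FAST p → push -1400. Stack: [-1400]
LOAD_CONST → push 9. Stack: [-1400, 9]
BINARY_OP - → -1400 - 9 = -1409. Stack: [-1409]
STORE_FAST p → p=-1409. Stack: []
LOAD_FAST p → push -1409. Stack: [-1409]
LOAD_CONST → push 3. Stack: [-1409, 3]
BINARY_OP << → -1409 << 3 = -11272. Stack: [-11272]
STORE_FAST p → p=-11272. Stack: []
LOAD_FAST_LOAD_FAST p,b → push -11272,-5. Stack: [-11272, -5]
BINARY_OP * → -11272 * -5 = 56360. Stack: [56360]
STORE_FAST p → p=56360. Stack: []
LOAD_FAST i → push 1. Stack: [1]
LOAD_CONST → push 1. Stack: [1, 1]
BINARY_OP + → 1 + 1 = 2. Stack: [2]
STORE_FAST i → i=2. Stack: []
LOAD_FAST i → push 2. Stack: [2]
LOAD_CONST → push 2. Stack: [2, 2]
COMPARE_OP bool(<) → 2 vs 2 = False. Stack: [False]
POP_JUMP_IF_FALSE → pop False; jump. Stack: []
LOAD_FAST p → push 56360. Stack: [56360]
RETURN_VALUE → return 56360.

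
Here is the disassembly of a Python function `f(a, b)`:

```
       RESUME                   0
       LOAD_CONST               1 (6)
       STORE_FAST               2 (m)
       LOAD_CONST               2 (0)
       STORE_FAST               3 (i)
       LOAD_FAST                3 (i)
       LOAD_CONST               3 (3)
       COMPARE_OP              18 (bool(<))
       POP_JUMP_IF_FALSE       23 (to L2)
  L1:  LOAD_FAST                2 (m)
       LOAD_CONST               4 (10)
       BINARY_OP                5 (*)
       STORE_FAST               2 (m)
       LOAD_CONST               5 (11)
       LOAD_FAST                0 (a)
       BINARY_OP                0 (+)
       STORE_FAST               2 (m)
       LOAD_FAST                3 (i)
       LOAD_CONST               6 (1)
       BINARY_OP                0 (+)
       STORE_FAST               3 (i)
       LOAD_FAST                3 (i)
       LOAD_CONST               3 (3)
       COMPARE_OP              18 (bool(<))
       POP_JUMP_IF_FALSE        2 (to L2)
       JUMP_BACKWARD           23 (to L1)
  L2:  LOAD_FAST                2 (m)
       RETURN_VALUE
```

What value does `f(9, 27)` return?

LOAD_CONST → push 6. Stack: [6]
STORE_FAST m → m=6. Stack: []
LOAD_CONST → push 0. Stack: [0]
STORE_FAST i → i=0. Stack: []
LOAD_FAST i → push 0. Stack: [0]
LOAD_CONST → push 3. Stack: [0, 3]
COMPARE_OP bool(<) → 0 vs 3 = True. Stack: [True]
POP_JUMP_IF_FALSE → pop True; no jump. Stack: []
LOAD_FAST m → push 6. Stack: [6]
LOAD_CONST → push 10. Stack: [6, 10]
BINARY_OP * → 6 * 10 = 60. Stack: [60]
STORE_FAST m → m=60. Stack: []
LOAD_CONST → push 11. Stack: [11]
LOAD_FAST a → push 9. Stack: [11, 9]
BINARY_OP + → 11 + 9 = 20. Stack: [20]
STORE_FAST m → m=20. Stack: []
LOAD_FAST i → push 0. Stack: [0]
LOAD_CONST → push 1. Stack: [0, 1]
BINARY_OP + → 0 + 1 = 1. Stack: [1]
STORE_FAST i → i=1. Stack: []
LOAD_FAST i → push 1. Stack: [1]
LOAD_CONST → push 3. Stack: [1, 3]
COMPARE_OP bool(<) → 1 vs 3 = True. Stack: [True]
POP_JUMP_IF_FALSE → pop True; no jump. Stack: []
LOAD_FAST m → push 20. Stack: [20]
LOAD_CONST → push 10. Stack: [20, 10]
BINARY_OP * → 20 * 10 = 200. Stack: [200]
STORE_FAST m → m=200. Stack: []
LOAD_CONST → push 11. Stack: [11]
LOAD_FAST a → push 9. Stack: [11, 9]
BINARY_OP + → 11 + 9 = 20. Stack: [20]
STORE_FAST m → m=20. Stack: []
LOAD_FAST i → push 1. Stack: [1]
LOAD_CONST → push 1. Stack: [1, 1]
BINARY_OP + → 1 + 1 = 2. Stack: [2]
STORE_FAST i → i=2. Stack: []
LOAD_FAST i → push 2. Stack: [2]
LOAD_CONST → push 3. Stack: [2, 3]
COMPARE_OP bool(<) → 2 vs 3 = True. Stack: [True]
POP_JUMP_IF_FALSE → pop True; no jump. Stack: []
LOAD_FAST m → push 20. Stack: [20]
LOAD_CONST → push 10. Stack: [20, 10]
BINARY_OP * → 20 * 10 = 200. Stack: [200]
STORE_FAST m → m=200. Stack: []
LOAD_CONST → push 11. Stack: [11]
LOAD_FAST a → push 9. Stack: [11, 9]
BINARY_OP + → 11 + 9 = 20. Stack: [20]
STORE_FAST m → m=20. Stack: []
LOAD_FAST i → push 2. Stack: [2]
LOAD_CONST → push 1. Stack: [2, 1]
BINARY_OP + → 2 + 1 = 3. Stack: [3]
STORE_FAST i → i=3. Stack: []
LOAD_FAST i → push 3. Stack: [3]
LOAD_CONST → push 3. Stack: [3, 3]
COMPARE_OP bool(<) → 3 vs 3 = False. Stack: [False]
POP_JUMP_IF_FALSE → pop False; jump. Stack: []
LOAD_FAST m → push 20. Stack: [20]
RETURN_VALUE → return 20.

20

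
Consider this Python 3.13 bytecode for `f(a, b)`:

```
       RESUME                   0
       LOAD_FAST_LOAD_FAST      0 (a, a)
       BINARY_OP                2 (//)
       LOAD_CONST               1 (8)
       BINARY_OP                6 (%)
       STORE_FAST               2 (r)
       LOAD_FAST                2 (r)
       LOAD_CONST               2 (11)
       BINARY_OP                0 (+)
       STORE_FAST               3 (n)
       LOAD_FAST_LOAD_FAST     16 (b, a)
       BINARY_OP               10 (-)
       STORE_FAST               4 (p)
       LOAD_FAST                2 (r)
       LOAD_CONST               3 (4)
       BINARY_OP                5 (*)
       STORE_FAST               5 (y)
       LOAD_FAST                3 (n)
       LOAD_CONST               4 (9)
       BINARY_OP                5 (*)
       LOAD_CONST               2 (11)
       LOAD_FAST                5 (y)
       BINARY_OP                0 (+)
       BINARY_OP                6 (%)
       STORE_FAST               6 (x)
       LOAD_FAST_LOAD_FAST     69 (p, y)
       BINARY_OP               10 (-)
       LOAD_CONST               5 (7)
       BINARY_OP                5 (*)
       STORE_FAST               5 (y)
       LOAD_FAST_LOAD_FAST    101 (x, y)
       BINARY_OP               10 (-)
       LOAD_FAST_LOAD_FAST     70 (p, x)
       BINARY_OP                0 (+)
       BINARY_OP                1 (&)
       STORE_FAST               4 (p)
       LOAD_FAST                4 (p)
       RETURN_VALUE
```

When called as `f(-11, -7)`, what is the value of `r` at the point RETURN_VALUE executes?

LOAD_FAST_LOAD_FAST a,a → push -11,-11. Stack: [-11, -11]
BINARY_OP // → -11 // -11 = 1. Stack: [1]
LOAD_CONST → push 8. Stack: [1, 8]
BINARY_OP % → 1 % 8 = 1. Stack: [1]
STORE_FAST r → r=1. Stack: []
LOAD_FAST r → push 1. Stack: [1]
LOAD_CONST → push 11. Stack: [1, 11]
BINARY_OP + → 1 + 11 = 12. Stack: [12]
STORE_FAST n → n=12. Stack: []
LOAD_FAST_LOAD_FAST b,a → push -7,-11. Stack: [-7, -11]
BINARY_OP - → -7 - -11 = 4. Stack: [4]
STORE_FAST p → p=4. Stack: []
LOAD_FAST r → push 1. Stack: [1]
LOAD_CONST → push 4. Stack: [1, 4]
BINARY_OP * → 1 * 4 = 4. Stack: [4]
STORE_FAST y → y=4. Stack: []
LOAD_FAST n → push 12. Stack: [12]
LOAD_CONST → push 9. Stack: [12, 9]
BINARY_OP * → 12 * 9 = 108. Stack: [108]
LOAD_CONST → push 11. Stack: [108, 11]
LOAD_FAST y → push 4. Stack: [108, 11, 4]
BINARY_OP + → 11 + 4 = 15. Stack: [108, 15]
BINARY_OP % → 108 % 15 = 3. Stack: [3]
STORE_FAST x → x=3. Stack: []
LOAD_FAST_LOAD_FAST p,y → push 4,4. Stack: [4, 4]
BINARY_OP - → 4 - 4 = 0. Stack: [0]
LOAD_CONST → push 7. Stack: [0, 7]
BINARY_OP * → 0 * 7 = 0. Stack: [0]
STORE_FAST y → y=0. Stack: []
LOAD_FAST_LOAD_FAST x,y → push 3,0. Stack: [3, 0]
BINARY_OP - → 3 - 0 = 3. Stack: [3]
LOAD_FAST_LOAD_FAST p,x → push 4,3. Stack: [3, 4, 3]
BINARY_OP + → 4 + 3 = 7. Stack: [3, 7]
BINARY_OP & → 3 & 7 = 3. Stack: [3]
STORE_FAST p → p=3. Stack: []
LOAD_FAST p → push 3. Stack: [3]
RETURN_VALUE → return 3.

1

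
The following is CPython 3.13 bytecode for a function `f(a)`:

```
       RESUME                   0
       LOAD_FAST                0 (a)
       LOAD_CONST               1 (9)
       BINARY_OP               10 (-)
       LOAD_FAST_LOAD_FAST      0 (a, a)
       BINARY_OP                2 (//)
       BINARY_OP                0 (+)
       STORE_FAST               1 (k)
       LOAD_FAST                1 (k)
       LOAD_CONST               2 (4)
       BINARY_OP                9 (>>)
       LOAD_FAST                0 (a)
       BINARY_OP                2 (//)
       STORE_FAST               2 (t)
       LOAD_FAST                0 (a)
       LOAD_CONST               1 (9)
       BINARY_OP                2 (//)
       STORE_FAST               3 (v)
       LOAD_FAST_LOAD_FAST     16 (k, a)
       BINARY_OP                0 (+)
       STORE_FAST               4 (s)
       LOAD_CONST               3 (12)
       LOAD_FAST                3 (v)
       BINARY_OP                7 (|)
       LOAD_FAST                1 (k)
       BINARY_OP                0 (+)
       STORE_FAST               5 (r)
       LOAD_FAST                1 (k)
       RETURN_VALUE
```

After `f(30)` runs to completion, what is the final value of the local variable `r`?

LOAD_FAST a → push 30. Stack: [30]
LOAD_CONST → push 9. Stack: [30, 9]
BINARY_OP - → 30 - 9 = 21. Stack: [21]
LOAD_FAST_LOAD_FAST a,a → push 30,30. Stack: [21, 30, 30]
BINARY_OP // → 30 // 30 = 1. Stack: [21, 1]
BINARY_OP + → 21 + 1 = 22. Stack: [22]
STORE_FAST k → k=22. Stack: []
LOAD_FAST k → push 22. Stack: [22]
LOAD_CONST → push 4. Stack: [22, 4]
BINARY_OP >> → 22 >> 4 = 1. Stack: [1]
LOAD_FAST a → push 30. Stack: [1, 30]
BINARY_OP // → 1 // 30 = 0. Stack: [0]
STORE_FAST t → t=0. Stack: []
LOAD_FAST a → push 30. Stack: [30]
LOAD_CONST → push 9. Stack: [30, 9]
BINARY_OP // → 30 // 9 = 3. Stack: [3]
STORE_FAST v → v=3. Stack: []
LOAD_FAST_LOAD_FAST k,a → push 22,30. Stack: [22, 30]
BINARY_OP + → 22 + 30 = 52. Stack: [52]
STORE_FAST s → s=52. Stack: []
LOAD_CONST → push 12. Stack: [12]
LOAD_FAST v → push 3. Stack: [12, 3]
BINARY_OP | → 12 | 3 = 15. Stack: [15]
LOAD_FAST k → push 22. Stack: [15, 22]
BINARY_OP + → 15 + 22 = 37. Stack: [37]
STORE_FAST r → r=37. Stack: []
LOAD_FAST k → push 22. Stack: [22]
RETURN_VALUE → return 22.

37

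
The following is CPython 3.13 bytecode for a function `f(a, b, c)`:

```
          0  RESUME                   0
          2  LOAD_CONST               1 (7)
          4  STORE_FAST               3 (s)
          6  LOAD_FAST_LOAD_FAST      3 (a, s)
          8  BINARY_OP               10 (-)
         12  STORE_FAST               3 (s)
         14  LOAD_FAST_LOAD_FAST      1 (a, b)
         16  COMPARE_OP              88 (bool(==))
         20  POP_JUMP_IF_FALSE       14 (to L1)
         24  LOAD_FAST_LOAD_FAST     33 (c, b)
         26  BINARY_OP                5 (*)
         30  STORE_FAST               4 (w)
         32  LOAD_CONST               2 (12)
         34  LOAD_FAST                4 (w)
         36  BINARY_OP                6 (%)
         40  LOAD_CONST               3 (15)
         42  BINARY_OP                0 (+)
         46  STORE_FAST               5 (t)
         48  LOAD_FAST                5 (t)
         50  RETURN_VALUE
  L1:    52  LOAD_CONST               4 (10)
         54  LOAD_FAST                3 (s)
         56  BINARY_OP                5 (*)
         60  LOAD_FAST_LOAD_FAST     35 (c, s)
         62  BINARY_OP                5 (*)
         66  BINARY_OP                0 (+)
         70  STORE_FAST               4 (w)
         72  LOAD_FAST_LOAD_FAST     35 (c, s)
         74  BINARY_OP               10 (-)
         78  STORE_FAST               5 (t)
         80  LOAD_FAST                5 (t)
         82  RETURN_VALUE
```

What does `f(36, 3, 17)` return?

-12

LOAD_CONST → push 7. Stack: [7]
STORE_FAST s → s=7. Stack: []
LOAD_FAST_LOAD_FAST a,s → push 36,7. Stack: [36, 7]
BINARY_OP - → 36 - 7 = 29. Stack: [29]
STORE_FAST s → s=29. Stack: []
LOAD_FAST_LOAD_FAST a,b → push 36,3. Stack: [36, 3]
COMPARE_OP bool(==) → 36 vs 3 = False. Stack: [False]
POP_JUMP_IF_FALSE → pop False; jump. Stack: []
LOAD_CONST → push 10. Stack: [10]
LOAD_FAST s → push 29. Stack: [10, 29]
BINARY_OP * → 10 * 29 = 290. Stack: [290]
LOAD_FAST_LOAD_FAST c,s → push 17,29. Stack: [290, 17, 29]
BINARY_OP * → 17 * 29 = 493. Stack: [290, 493]
BINARY_OP + → 290 + 493 = 783. Stack: [783]
STORE_FAST w → w=783. Stack: []
LOAD_FAST_LOAD_FAST c,s → push 17,29. Stack: [17, 29]
BINARY_OP - → 17 - 29 = -12. Stack: [-12]
STORE_FAST t → t=-12. Stack: []
LOAD_FAST t → push -12. Stack: [-12]
RETURN_VALUE → return -12.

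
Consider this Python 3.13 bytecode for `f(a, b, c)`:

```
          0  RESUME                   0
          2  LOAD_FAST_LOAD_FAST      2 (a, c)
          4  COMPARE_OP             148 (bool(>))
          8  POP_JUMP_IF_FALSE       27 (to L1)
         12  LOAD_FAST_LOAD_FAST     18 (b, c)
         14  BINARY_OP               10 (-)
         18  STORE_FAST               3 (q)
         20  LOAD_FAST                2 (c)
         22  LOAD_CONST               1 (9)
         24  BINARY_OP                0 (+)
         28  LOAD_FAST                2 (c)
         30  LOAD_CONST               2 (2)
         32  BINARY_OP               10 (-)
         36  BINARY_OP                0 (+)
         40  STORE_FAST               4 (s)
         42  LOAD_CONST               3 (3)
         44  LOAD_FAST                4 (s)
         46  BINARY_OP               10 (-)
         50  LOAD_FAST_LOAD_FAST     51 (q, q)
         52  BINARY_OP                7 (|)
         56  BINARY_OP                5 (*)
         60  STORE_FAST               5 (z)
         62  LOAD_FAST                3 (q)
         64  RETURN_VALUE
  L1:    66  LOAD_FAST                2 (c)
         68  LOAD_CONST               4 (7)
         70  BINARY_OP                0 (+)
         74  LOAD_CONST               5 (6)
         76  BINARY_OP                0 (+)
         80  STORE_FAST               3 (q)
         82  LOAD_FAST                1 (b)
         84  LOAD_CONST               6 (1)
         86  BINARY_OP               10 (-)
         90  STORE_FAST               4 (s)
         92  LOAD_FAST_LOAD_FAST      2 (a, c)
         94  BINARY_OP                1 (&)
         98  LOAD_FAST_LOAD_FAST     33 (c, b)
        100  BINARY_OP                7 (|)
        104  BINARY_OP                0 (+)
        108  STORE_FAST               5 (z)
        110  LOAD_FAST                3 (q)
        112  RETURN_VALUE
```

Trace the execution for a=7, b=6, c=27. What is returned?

40

LOAD_FAST_LOAD_FAST a,c → push 7,27. Stack: [7, 27]
COMPARE_OP bool(>) → 7 vs 27 = False. Stack: [False]
POP_JUMP_IF_FALSE → pop False; jump. Stack: []
LOAD_FAST c → push 27. Stack: [27]
LOAD_CONST → push 7. Stack: [27, 7]
BINARY_OP + → 27 + 7 = 34. Stack: [34]
LOAD_CONST → push 6. Stack: [34, 6]
BINARY_OP + → 34 + 6 = 40. Stack: [40]
STORE_FAST q → q=40. Stack: []
LOAD_FAST b → push 6. Stack: [6]
LOAD_CONST → push 1. Stack: [6, 1]
BINARY_OP - → 6 - 1 = 5. Stack: [5]
STORE_FAST s → s=5. Stack: []
LOAD_FAST_LOAD_FAST a,c → push 7,27. Stack: [7, 27]
BINARY_OP & → 7 & 27 = 3. Stack: [3]
LOAD_FAST_LOAD_FAST c,b → push 27,6. Stack: [3, 27, 6]
BINARY_OP | → 27 | 6 = 31. Stack: [3, 31]
BINARY_OP + → 3 + 31 = 34. Stack: [34]
STORE_FAST z → z=34. Stack: []
LOAD_FAST q → push 40. Stack: [40]
RETURN_VALUE → return 40.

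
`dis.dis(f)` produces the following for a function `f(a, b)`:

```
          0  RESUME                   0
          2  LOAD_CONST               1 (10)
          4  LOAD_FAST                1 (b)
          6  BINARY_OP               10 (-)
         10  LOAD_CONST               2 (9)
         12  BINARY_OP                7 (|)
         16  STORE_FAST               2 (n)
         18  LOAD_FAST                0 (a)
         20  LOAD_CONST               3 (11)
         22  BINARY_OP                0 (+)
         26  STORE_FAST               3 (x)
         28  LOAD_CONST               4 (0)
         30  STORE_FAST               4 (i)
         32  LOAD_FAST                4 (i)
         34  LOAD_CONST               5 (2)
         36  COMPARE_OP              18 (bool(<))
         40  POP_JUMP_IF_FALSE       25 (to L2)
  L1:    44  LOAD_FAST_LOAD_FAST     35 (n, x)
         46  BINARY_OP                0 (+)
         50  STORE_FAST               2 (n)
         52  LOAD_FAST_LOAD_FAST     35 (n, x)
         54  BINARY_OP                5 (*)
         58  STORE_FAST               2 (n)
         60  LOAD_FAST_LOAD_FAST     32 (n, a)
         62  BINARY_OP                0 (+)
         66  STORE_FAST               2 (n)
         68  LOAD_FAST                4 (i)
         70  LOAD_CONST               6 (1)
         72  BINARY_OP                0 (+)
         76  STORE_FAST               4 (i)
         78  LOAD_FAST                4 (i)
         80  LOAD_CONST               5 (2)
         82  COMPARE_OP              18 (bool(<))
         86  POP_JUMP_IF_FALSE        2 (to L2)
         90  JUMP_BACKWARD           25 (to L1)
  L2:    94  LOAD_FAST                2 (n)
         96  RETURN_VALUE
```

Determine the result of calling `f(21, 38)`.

LOAD_CONST → push 10. Stack: [10]
LOAD_FAST b → push 38. Stack: [10, 38]
BINARY_OP - → 10 - 38 = -28. Stack: [-28]
LOAD_CONST → push 9. Stack: [-28, 9]
BINARY_OP | → -28 | 9 = -19. Stack: [-19]
STORE_FAST n → n=-19. Stack: []
LOAD_FAST a → push 21. Stack: [21]
LOAD_CONST → push 11. Stack: [21, 11]
BINARY_OP + → 21 + 11 = 32. Stack: [32]
STORE_FAST x → x=32. Stack: []
LOAD_CONST → push 0. Stack: [0]
STORE_FAST i → i=0. Stack: []
LOAD_FAST i → push 0. Stack: [0]
LOAD_CONST → push 2. Stack: [0, 2]
COMPARE_OP bool(<) → 0 vs 2 = True. Stack: [True]
POP_JUMP_IF_FALSE → pop True; no jump. Stack: []
LOAD_FAST_LOAD_FAST n,x → push -19,32. Stack: [-19, 32]
BINARY_OP + → -19 + 32 = 13. Stack: [13]
STORE_FAST n → n=13. Stack: []
LOAD_FAST_LOAD_FAST n,x → push 13,32. Stack: [13, 32]
BINARY_OP * → 13 * 32 = 416. Stack: [416]
STORE_FAST n → n=416. Stack: []
LOAD_FAST_LOAD_FAST n,a → push 416,21. Stack: [416, 21]
BINARY_OP + → 416 + 21 = 437. Stack: [437]
STORE_FAST n → n=437. Stack: []
LOAD_FAST i → push 0. Stack: [0]
LOAD_CONST → push 1. Stack: [0, 1]
BINARY_OP + → 0 + 1 = 1. Stack: [1]
STORE_FAST i → i=1. Stack: []
LOAD_FAST i → push 1. Stack: [1]
LOAD_CONST → push 2. Stack: [1, 2]
COMPARE_OP bool(<) → 1 vs 2 = True. Stack: [True]
POP_JUMP_IF_FALSE → pop True; no jump. Stack: []
LOAD_FAST_LOAD_FAST n,x → push 437,32. Stack: [437, 32]
BINARY_OP + → 437 + 32 = 469. Stack: [469]
STORE_FAST n → n=469. Stack: []
LOAD_FAST_LOAD_FAST n,x → push 469,32. Stack: [469, 32]
BINARY_OP * → 469 * 32 = 15008. Stack: [15008]
STORE_FAST n → n=15008. Stack: []
LOAD_FAST_LOAD_FAST n,a → push 15008,21. Stack: [15008, 21]
BINARY_OP + → 15008 + 21 = 15029. Stack: [15029]
STORE_FAST n → n=15029. Stack: []
LOAD_FAST i → push 1. Stack: [1]
LOAD_CONST → push 1. Stack: [1, 1]
BINARY_OP + → 1 + 1 = 2. Stack: [2]
STORE_FAST i → i=2. Stack: []
LOAD_FAST i → push 2. Stack: [2]
LOAD_CONST → push 2. Stack: [2, 2]
COMPARE_OP bool(<) → 2 vs 2 = False. Stack: [False]
POP_JUMP_IF_FALSE → pop False; jump. Stack: []
LOAD_FAST n → push 15029. Stack: [15029]
RETURN_VALUE → return 15029.

15029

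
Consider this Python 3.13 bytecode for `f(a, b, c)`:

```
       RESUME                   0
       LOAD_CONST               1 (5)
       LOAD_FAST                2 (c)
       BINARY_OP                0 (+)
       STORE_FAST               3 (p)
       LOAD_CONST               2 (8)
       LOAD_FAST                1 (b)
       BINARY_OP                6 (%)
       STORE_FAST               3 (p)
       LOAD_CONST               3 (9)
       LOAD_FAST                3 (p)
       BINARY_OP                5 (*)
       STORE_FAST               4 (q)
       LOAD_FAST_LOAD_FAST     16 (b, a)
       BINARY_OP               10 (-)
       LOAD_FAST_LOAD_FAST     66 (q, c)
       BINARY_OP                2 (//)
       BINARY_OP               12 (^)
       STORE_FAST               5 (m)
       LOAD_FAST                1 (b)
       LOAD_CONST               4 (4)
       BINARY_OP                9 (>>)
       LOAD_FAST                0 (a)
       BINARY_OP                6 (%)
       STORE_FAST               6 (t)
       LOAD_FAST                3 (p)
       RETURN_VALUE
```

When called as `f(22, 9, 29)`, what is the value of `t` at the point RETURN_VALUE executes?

0

LOAD_CONST → push 5. Stack: [5]
LOAD_FAST c → push 29. Stack: [5, 29]
BINARY_OP + → 5 + 29 = 34. Stack: [34]
STORE_FAST p → p=34. Stack: []
LOAD_CONST → push 8. Stack: [8]
LOAD_FAST b → push 9. Stack: [8, 9]
BINARY_OP % → 8 % 9 = 8. Stack: [8]
STORE_FAST p → p=8. Stack: []
LOAD_CONST → push 9. Stack: [9]
LOAD_FAST p → push 8. Stack: [9, 8]
BINARY_OP * → 9 * 8 = 72. Stack: [72]
STORE_FAST q → q=72. Stack: []
LOAD_FAST_LOAD_FAST b,a → push 9,22. Stack: [9, 22]
BINARY_OP - → 9 - 22 = -13. Stack: [-13]
LOAD_FAST_LOAD_FAST q,c → push 72,29. Stack: [-13, 72, 29]
BINARY_OP // → 72 // 29 = 2. Stack: [-13, 2]
BINARY_OP ^ → -13 ^ 2 = -15. Stack: [-15]
STORE_FAST m → m=-15. Stack: []
LOAD_FAST b → push 9. Stack: [9]
LOAD_CONST → push 4. Stack: [9, 4]
BINARY_OP >> → 9 >> 4 = 0. Stack: [0]
LOAD_FAST a → push 22. Stack: [0, 22]
BINARY_OP % → 0 % 22 = 0. Stack: [0]
STORE_FAST t → t=0. Stack: []
LOAD_FAST p → push 8. Stack: [8]
RETURN_VALUE → return 8.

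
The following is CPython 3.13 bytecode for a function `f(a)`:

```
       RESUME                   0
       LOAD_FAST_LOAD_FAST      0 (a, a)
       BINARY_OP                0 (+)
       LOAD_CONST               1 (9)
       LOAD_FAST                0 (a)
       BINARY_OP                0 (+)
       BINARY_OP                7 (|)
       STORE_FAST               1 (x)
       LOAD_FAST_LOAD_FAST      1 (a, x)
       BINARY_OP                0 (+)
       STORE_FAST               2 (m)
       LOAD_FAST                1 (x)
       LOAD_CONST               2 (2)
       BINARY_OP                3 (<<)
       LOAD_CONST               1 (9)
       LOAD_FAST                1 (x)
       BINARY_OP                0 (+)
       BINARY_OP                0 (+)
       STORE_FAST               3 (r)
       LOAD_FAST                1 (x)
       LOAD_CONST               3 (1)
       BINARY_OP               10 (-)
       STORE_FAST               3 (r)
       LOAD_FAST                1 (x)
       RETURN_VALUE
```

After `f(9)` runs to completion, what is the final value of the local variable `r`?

17

LOAD_FAST_LOAD_FAST a,a → push 9,9. Stack: [9, 9]
BINARY_OP + → 9 + 9 = 18. Stack: [18]
LOAD_CONST → push 9. Stack: [18, 9]
LOAD_FAST a → push 9. Stack: [18, 9, 9]
BINARY_OP + → 9 + 9 = 18. Stack: [18, 18]
BINARY_OP | → 18 | 18 = 18. Stack: [18]
STORE_FAST x → x=18. Stack: []
LOAD_FAST_LOAD_FAST a,x → push 9,18. Stack: [9, 18]
BINARY_OP + → 9 + 18 = 27. Stack: [27]
STORE_FAST m → m=27. Stack: []
LOAD_FAST x → push 18. Stack: [18]
LOAD_CONST → push 2. Stack: [18, 2]
BINARY_OP << → 18 << 2 = 72. Stack: [72]
LOAD_CONST → push 9. Stack: [72, 9]
LOAD_FAST x → push 18. Stack: [72, 9, 18]
BINARY_OP + → 9 + 18 = 27. Stack: [72, 27]
BINARY_OP + → 72 + 27 = 99. Stack: [99]
STORE_FAST r → r=99. Stack: []
LOAD_FAST x → push 18. Stack: [18]
LOAD_CONST → push 1. Stack: [18, 1]
BINARY_OP - → 18 - 1 = 17. Stack: [17]
STORE_FAST r → r=17. Stack: []
LOAD_FAST x → push 18. Stack: [18]
RETURN_VALUE → return 18.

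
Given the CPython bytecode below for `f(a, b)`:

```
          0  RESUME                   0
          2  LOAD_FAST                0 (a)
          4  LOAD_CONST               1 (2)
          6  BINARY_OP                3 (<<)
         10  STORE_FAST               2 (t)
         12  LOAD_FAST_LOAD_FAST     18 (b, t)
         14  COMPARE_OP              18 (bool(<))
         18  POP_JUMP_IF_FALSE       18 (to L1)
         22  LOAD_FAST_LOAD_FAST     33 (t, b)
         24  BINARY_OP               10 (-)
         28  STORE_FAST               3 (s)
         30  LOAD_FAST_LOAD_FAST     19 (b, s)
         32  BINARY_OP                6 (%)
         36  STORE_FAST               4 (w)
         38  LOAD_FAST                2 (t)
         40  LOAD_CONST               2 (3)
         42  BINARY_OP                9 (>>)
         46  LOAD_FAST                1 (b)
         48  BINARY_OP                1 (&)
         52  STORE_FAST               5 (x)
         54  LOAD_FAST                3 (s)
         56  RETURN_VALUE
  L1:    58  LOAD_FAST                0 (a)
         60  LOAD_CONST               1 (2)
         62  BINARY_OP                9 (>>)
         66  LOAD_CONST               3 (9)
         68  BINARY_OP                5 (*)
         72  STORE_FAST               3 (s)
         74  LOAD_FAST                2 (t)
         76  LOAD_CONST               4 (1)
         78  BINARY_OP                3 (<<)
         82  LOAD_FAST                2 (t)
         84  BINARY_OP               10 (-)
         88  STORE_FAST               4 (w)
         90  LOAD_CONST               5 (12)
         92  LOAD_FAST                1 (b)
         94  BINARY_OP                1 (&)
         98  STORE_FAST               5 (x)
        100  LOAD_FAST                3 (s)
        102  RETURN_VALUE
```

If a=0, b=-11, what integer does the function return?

11

LOAD_FAST a → push 0. Stack: [0]
LOAD_CONST → push 2. Stack: [0, 2]
BINARY_OP << → 0 << 2 = 0. Stack: [0]
STORE_FAST t → t=0. Stack: []
LOAD_FAST_LOAD_FAST b,t → push -11,0. Stack: [-11, 0]
COMPARE_OP bool(<) → -11 vs 0 = True. Stack: [True]
POP_JUMP_IF_FALSE → pop True; no jump. Stack: []
LOAD_FAST_LOAD_FAST t,b → push 0,-11. Stack: [0, -11]
BINARY_OP - → 0 - -11 = 11. Stack: [11]
STORE_FAST s → s=11. Stack: []
LOAD_FAST_LOAD_FAST b,s → push -11,11. Stack: [-11, 11]
BINARY_OP % → -11 % 11 = 0. Stack: [0]
STORE_FAST w → w=0. Stack: []
LOAD_FAST t → push 0. Stack: [0]
LOAD_CONST → push 3. Stack: [0, 3]
BINARY_OP >> → 0 >> 3 = 0. Stack: [0]
LOAD_FAST b → push -11. Stack: [0, -11]
BINARY_OP & → 0 & -11 = 0. Stack: [0]
STORE_FAST x → x=0. Stack: []
LOAD_FAST s → push 11. Stack: [11]
RETURN_VALUE → return 11.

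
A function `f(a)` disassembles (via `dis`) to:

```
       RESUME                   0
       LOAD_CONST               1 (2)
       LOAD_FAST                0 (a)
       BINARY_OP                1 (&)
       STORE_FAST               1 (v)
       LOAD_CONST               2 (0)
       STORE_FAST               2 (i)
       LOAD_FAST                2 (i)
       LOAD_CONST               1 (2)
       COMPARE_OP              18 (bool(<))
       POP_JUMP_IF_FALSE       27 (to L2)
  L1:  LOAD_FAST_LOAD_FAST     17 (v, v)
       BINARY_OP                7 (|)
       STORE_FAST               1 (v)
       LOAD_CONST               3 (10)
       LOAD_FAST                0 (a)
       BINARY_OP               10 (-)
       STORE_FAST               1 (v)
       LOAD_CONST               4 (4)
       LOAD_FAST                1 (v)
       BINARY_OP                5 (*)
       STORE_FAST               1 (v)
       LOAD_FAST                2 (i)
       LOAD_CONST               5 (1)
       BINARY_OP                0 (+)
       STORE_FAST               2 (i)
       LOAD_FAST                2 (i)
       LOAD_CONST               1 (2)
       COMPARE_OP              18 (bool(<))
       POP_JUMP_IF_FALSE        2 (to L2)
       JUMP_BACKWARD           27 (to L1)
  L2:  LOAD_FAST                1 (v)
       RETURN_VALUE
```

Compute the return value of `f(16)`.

LOAD_CONST → push 2. Stack: [2]
LOAD_FAST a → push 16. Stack: [2, 16]
BINARY_OP & → 2 & 16 = 0. Stack: [0]
STORE_FAST v → v=0. Stack: []
LOAD_CONST → push 0. Stack: [0]
STORE_FAST i → i=0. Stack: []
LOAD_FAST i → push 0. Stack: [0]
LOAD_CONST → push 2. Stack: [0, 2]
COMPARE_OP bool(<) → 0 vs 2 = True. Stack: [True]
POP_JUMP_IF_FALSE → pop True; no jump. Stack: []
LOAD_FAST_LOAD_FAST v,v → push 0,0. Stack: [0, 0]
BINARY_OP | → 0 | 0 = 0. Stack: [0]
STORE_FAST v → v=0. Stack: []
LOAD_CONST → push 10. Stack: [10]
LOAD_FAST a → push 16. Stack: [10, 16]
BINARY_OP - → 10 - 16 = -6. Stack: [-6]
STORE_FAST v → v=-6. Stack: []
LOAD_CONST → push 4. Stack: [4]
LOAD_FAST v → push -6. Stack: [4, -6]
BINARY_OP * → 4 * -6 = -24. Stack: [-24]
STORE_FAST v → v=-24. Stack: []
LOAD_FAST i → push 0. Stack: [0]
LOAD_CONST → push 1. Stack: [0, 1]
BINARY_OP + → 0 + 1 = 1. Stack: [1]
STORE_FAST i → i=1. Stack: []
LOAD_FAST i → push 1. Stack: [1]
LOAD_CONST → push 2. Stack: [1, 2]
COMPARE_OP bool(<) → 1 vs 2 = True. Stack: [True]
POP_JUMP_IF_FALSE → pop True; no jump. Stack: []
LOAD_FAST_LOAD_FAST v,v → push -24,-24. Stack: [-24, -24]
BINARY_OP | → -24 | -24 = -24. Stack: [-24]
STORE_FAST v → v=-24. Stack: []
LOAD_CONST → push 10. Stack: [10]
LOAD_FAST a → push 16. Stack: [10, 16]
BINARY_OP - → 10 - 16 = -6. Stack: [-6]
STORE_FAST v → v=-6. Stack: []
LOAD_CONST → push 4. Stack: [4]
LOAD_FAST v → push -6. Stack: [4, -6]
BINARY_OP * → 4 * -6 = -24. Stack: [-24]
STORE_FAST v → v=-24. Stack: []
LOAD_FAST i → push 1. Stack: [1]
LOAD_CONST → push 1. Stack: [1, 1]
BINARY_OP + → 1 + 1 = 2. Stack: [2]
STORE_FAST i → i=2. Stack: []
LOAD_FAST i → push 2. Stack: [2]
LOAD_CONST → push 2. Stack: [2, 2]
COMPARE_OP bool(<) → 2 vs 2 = False. Stack: [False]
POP_JUMP_IF_FALSE → pop False; jump. Stack: []
LOAD_FAST v → push -24. Stack: [-24]
RETURN_VALUE → return -24.

-24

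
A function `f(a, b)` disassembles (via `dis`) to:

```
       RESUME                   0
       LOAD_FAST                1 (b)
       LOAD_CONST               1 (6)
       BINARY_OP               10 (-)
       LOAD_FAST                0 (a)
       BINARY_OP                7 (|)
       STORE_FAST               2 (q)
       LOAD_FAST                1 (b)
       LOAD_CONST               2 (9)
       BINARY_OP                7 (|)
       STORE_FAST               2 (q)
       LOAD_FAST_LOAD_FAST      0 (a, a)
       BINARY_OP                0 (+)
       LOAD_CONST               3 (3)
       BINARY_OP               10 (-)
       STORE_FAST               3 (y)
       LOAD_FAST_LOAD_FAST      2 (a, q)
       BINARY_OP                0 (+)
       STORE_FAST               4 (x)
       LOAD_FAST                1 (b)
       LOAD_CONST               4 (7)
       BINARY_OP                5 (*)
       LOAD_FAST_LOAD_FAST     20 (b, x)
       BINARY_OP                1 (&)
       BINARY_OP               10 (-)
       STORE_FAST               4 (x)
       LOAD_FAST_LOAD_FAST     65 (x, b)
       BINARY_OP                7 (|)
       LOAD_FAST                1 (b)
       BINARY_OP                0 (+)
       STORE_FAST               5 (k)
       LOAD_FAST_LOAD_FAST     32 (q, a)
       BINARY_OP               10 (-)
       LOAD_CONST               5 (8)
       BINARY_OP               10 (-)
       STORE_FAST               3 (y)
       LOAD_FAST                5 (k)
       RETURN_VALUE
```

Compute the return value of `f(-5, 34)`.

LOAD_FAST b → push 34. Stack: [34]
LOAD_CONST → push 6. Stack: [34, 6]
BINARY_OP - → 34 - 6 = 28. Stack: [28]
LOAD_FAST a → push -5. Stack: [28, -5]
BINARY_OP | → 28 | -5 = -1. Stack: [-1]
STORE_FAST q → q=-1. Stack: []
LOAD_FAST b → push 34. Stack: [34]
LOAD_CONST → push 9. Stack: [34, 9]
BINARY_OP | → 34 | 9 = 43. Stack: [43]
STORE_FAST q → q=43. Stack: []
LOAD_FAST_LOAD_FAST a,a → push -5,-5. Stack: [-5, -5]
BINARY_OP + → -5 + -5 = -10. Stack: [-10]
LOAD_CONST → push 3. Stack: [-10, 3]
BINARY_OP - → -10 - 3 = -13. Stack: [-13]
STORE_FAST y → y=-13. Stack: []
LOAD_FAST_LOAD_FAST a,q → push -5,43. Stack: [-5, 43]
BINARY_OP + → -5 + 43 = 38. Stack: [38]
STORE_FAST x → x=38. Stack: []
LOAD_FAST b → push 34. Stack: [34]
LOAD_CONST → push 7. Stack: [34, 7]
BINARY_OP * → 34 * 7 = 238. Stack: [238]
LOAD_FAST_LOAD_FAST b,x → push 34,38. Stack: [238, 34, 38]
BINARY_OP & → 34 & 38 = 34. Stack: [238, 34]
BINARY_OP - → 238 - 34 = 204. Stack: [204]
STORE_FAST x → x=204. Stack: []
LOAD_FAST_LOAD_FAST x,b → push 204,34. Stack: [204, 34]
BINARY_OP | → 204 | 34 = 238. Stack: [238]
LOAD_FAST b → push 34. Stack: [238, 34]
BINARY_OP + → 238 + 34 = 272. Stack: [272]
STORE_FAST k → k=272. Stack: []
LOAD_FAST_LOAD_FAST q,a → push 43,-5. Stack: [43, -5]
BINARY_OP - → 43 - -5 = 48. Stack: [48]
LOAD_CONST → push 8. Stack: [48, 8]
BINARY_OP - → 48 - 8 = 40. Stack: [40]
STORE_FAST y → y=40. Stack: []
LOAD_FAST k → push 272. Stack: [272]
RETURN_VALUE → return 272.

272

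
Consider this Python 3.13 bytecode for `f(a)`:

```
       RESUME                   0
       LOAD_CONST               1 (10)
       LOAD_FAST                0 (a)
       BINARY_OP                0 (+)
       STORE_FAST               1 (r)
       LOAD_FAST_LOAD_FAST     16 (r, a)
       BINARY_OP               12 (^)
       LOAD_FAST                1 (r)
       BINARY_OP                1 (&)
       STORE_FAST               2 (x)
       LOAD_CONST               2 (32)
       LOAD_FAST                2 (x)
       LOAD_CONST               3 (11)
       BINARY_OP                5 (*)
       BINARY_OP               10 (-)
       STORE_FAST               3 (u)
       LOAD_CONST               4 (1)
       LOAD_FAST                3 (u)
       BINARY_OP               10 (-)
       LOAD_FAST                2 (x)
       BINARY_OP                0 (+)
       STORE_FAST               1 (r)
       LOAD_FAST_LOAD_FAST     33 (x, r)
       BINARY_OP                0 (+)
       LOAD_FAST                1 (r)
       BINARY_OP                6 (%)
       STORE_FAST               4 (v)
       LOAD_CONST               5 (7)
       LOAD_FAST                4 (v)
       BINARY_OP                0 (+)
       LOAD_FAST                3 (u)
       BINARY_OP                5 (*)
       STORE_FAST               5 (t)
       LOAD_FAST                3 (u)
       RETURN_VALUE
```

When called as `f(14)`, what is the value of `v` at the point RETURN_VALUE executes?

LOAD_CONST → push 10. Stack: [10]
LOAD_FAST a → push 14. Stack: [10, 14]
BINARY_OP + → 10 + 14 = 24. Stack: [24]
STORE_FAST r → r=24. Stack: []
LOAD_FAST_LOAD_FAST r,a → push 24,14. Stack: [24, 14]
BINARY_OP ^ → 24 ^ 14 = 22. Stack: [22]
LOAD_FAST r → push 24. Stack: [22, 24]
BINARY_OP & → 22 & 24 = 16. Stack: [16]
STORE_FAST x → x=16. Stack: []
LOAD_CONST → push 32. Stack: [32]
LOAD_FAST x → push 16. Stack: [32, 16]
LOAD_CONST → push 11. Stack: [32, 16, 11]
BINARY_OP * → 16 * 11 = 176. Stack: [32, 176]
BINARY_OP - → 32 - 176 = -144. Stack: [-144]
STORE_FAST u → u=-144. Stack: []
LOAD_CONST → push 1. Stack: [1]
LOAD_FAST u → push -144. Stack: [1, -144]
BINARY_OP - → 1 - -144 = 145. Stack: [145]
LOAD_FAST x → push 16. Stack: [145, 16]
BINARY_OP + → 145 + 16 = 161. Stack: [161]
STORE_FAST r → r=161. Stack: []
LOAD_FAST_LOAD_FAST x,r → push 16,161. Stack: [16, 161]
BINARY_OP + → 16 + 161 = 177. Stack: [177]
LOAD_FAST r → push 161. Stack: [177, 161]
BINARY_OP % → 177 % 161 = 16. Stack: [16]
STORE_FAST v → v=16. Stack: []
LOAD_CONST → push 7. Stack: [7]
LOAD_FAST v → push 16. Stack: [7, 16]
BINARY_OP + → 7 + 16 = 23. Stack: [23]
LOAD_FAST u → push -144. Stack: [23, -144]
BINARY_OP * → 23 * -144 = -3312. Stack: [-3312]
STORE_FAST t → t=-3312. Stack: []
LOAD_FAST u → push -144. Stack: [-144]
RETURN_VALUE → return -144.

16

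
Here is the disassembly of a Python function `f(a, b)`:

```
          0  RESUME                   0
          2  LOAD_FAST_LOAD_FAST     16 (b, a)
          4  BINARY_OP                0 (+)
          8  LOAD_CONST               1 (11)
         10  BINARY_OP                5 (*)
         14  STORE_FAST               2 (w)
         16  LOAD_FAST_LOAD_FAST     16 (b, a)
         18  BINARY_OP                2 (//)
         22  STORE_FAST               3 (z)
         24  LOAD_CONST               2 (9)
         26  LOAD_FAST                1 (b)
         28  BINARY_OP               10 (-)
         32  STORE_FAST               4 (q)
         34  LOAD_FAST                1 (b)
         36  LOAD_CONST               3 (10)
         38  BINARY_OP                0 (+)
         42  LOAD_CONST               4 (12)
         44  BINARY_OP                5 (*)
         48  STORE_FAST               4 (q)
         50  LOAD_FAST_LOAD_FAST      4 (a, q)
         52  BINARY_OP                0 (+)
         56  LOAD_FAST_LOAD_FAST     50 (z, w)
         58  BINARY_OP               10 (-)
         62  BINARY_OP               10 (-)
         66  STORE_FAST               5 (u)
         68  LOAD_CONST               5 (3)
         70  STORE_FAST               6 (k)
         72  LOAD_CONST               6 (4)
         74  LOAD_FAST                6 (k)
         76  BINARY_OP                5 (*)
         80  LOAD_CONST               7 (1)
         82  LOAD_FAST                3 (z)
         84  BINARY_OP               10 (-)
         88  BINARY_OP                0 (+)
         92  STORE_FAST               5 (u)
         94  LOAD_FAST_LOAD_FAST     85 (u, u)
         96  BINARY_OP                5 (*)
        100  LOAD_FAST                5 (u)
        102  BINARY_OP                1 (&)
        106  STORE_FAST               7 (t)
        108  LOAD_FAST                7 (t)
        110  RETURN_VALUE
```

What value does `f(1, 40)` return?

LOAD_FAST_LOAD_FAST b,a → push 40,1. Stack: [40, 1]
BINARY_OP + → 40 + 1 = 41. Stack: [41]
LOAD_CONST → push 11. Stack: [41, 11]
BINARY_OP * → 41 * 11 = 451. Stack: [451]
STORE_FAST w → w=451. Stack: []
LOAD_FAST_LOAD_FAST b,a → push 40,1. Stack: [40, 1]
BINARY_OP // → 40 // 1 = 40. Stack: [40]
STORE_FAST z → z=40. Stack: []
LOAD_CONST → push 9. Stack: [9]
LOAD_FAST b → push 40. Stack: [9, 40]
BINARY_OP - → 9 - 40 = -31. Stack: [-31]
STORE_FAST q → q=-31. Stack: []
LOAD_FAST b → push 40. Stack: [40]
LOAD_CONST → push 10. Stack: [40, 10]
BINARY_OP + → 40 + 10 = 50. Stack: [50]
LOAD_CONST → push 12. Stack: [50, 12]
BINARY_OP * → 50 * 12 = 600. Stack: [600]
STORE_FAST q → q=600. Stack: []
LOAD_FAST_LOAD_FAST a,q → push 1,600. Stack: [1, 600]
BINARY_OP + → 1 + 600 = 601. Stack: [601]
LOAD_FAST_LOAD_FAST z,w → push 40,451. Stack: [601, 40, 451]
BINARY_OP - → 40 - 451 = -411. Stack: [601, -411]
BINARY_OP - → 601 - -411 = 1012. Stack: [1012]
STORE_FAST u → u=1012. Stack: []
LOAD_CONST → push 3. Stack: [3]
STORE_FAST k → k=3. Stack: []
LOAD_CONST → push 4. Stack: [4]
LOAD_FAST k → push 3. Stack: [4, 3]
BINARY_OP * → 4 * 3 = 12. Stack: [12]
LOAD_CONST → push 1. Stack: [12, 1]
LOAD_FAST z → push 40. Stack: [12, 1, 40]
BINARY_OP - → 1 - 40 = -39. Stack: [12, -39]
BINARY_OP + → 12 + -39 = -27. Stack: [-27]
STORE_FAST u → u=-27. Stack: []
LOAD_FAST_LOAD_FAST u,u → push -27,-27. Stack: [-27, -27]
BINARY_OP * → -27 * -27 = 729. Stack: [729]
LOAD_FAST u → push -27. Stack: [729, -27]
BINARY_OP & → 729 & -27 = 705. Stack: [705]
STORE_FAST t → t=705. Stack: []
LOAD_FAST t → push 705. Stack: [705]
RETURN_VALUE → return 705.

705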